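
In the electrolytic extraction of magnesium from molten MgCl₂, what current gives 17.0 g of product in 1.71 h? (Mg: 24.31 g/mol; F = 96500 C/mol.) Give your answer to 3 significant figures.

21.9 A

n(Mg) = 17.0 / 24.31 = 0.6993 mol
Mg²⁺ + 2e⁻ → Mg, so n(e⁻) = 2 × 0.6993 = 1.399 mol
Q = 1.399 × 96500 = 1.350×10^5 C
I = Q / t = 1.350×10^5 / 6156 s = 21.9 A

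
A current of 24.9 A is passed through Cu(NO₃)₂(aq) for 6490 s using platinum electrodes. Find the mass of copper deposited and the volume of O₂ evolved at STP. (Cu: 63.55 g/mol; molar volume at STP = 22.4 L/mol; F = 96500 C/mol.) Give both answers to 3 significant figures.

53.2 g Cu; 9.38 L O₂

Q = 24.9 × 6490 = 1.616×10^5 C; n(e⁻) = 1.616×10^5 / 96500 = 1.675 mol
Cathode: Cu²⁺ + 2e⁻ → Cu → n(Cu) = 1.675/2 = 0.8375 mol → 53.2 g
Anode: 2H₂O → O₂ + 4H⁺ + 4e⁻ → n(O₂) = 1.675/4 = 0.4188 mol → 9.38 L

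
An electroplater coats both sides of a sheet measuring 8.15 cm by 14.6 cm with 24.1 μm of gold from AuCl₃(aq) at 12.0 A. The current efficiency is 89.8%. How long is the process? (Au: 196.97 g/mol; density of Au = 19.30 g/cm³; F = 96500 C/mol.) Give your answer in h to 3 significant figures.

0.419 h

Plated area = 2 × 8.15 × 14.6 = 238.0 cm²
Volume = 238.0 × 24.1×10⁻⁴ cm = 0.5736 cm³
m(Au) = 0.5736 × 19.30 = 11.07 g
n(Au) = 11.07 / 196.97 = 0.05620 mol; n(e⁻) = 3 × 0.05620 = 0.1686 mol
Q = 0.1686 × 96500 / 0.898 = 18120 C
t = 18120 / 12.0 = 1510 s = 0.419 h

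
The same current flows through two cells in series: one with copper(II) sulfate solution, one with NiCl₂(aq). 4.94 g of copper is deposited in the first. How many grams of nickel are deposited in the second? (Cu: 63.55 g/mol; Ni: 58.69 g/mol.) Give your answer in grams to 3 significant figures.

n(Cu) = 4.94 / 63.55 = 0.07773 mol
Cu²⁺ + 2e⁻ → Cu, so n(e⁻) = 2 × 0.07773 = 0.1555 mol
In series, the same 0.1555 mol of electrons flows through the second cell.
Ni²⁺ + 2e⁻ → Ni, so n(Ni) = 0.1555 / 2 = 0.07775 mol
m(Ni) = 0.07775 × 58.69 = 4.56 g

4.56 g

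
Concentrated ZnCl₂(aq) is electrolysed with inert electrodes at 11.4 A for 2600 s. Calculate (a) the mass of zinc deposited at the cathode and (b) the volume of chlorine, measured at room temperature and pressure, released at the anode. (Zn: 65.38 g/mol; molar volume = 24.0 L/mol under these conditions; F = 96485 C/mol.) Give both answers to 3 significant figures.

10.0 g Zn; 3.69 L Cl₂

Q = 11.4 × 2600 = 29640 C; n(e⁻) = 29640 / 96485 = 0.3072 mol
Cathode: Zn²⁺ + 2e⁻ → Zn → n(Zn) = 0.3072/2 = 0.1536 mol → 10.0 g
Anode: 2Cl⁻ → Cl₂ + 2e⁻ → n(Cl₂) = 0.3072/2 = 0.1536 mol → 3.69 L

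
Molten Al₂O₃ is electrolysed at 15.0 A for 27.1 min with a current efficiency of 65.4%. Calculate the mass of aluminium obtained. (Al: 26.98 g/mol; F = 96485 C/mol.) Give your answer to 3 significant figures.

Q = 15.0 × 1626 = 24390 C
n(e⁻) = 24390 / 96485 = 0.2528 mol
Al³⁺ + 3e⁻ → Al, so theoretical m(Al) = 0.08427 × 26.98 = 2.274 g
Actual mass = 65.4% × 2.274 = 1.49 g

1.49 g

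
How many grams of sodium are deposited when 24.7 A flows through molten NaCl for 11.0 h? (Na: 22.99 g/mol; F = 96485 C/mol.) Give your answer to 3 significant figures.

Charge passed = 24.7 × 39600 = 9.781×10^5 C
n(e⁻) = 9.781×10^5 / 96485 = 10.14 mol
Na⁺ + e⁻ → Na, so n(Na) = 10.14 mol
m = 10.14 × 22.99 = 233 g

233 g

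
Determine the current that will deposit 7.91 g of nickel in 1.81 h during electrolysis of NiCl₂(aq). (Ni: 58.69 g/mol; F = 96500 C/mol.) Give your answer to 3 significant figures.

3.99 A

n(Ni) = 7.91 / 58.69 = 0.1348 mol
Ni²⁺ + 2e⁻ → Ni, so n(e⁻) = 2 × 0.1348 = 0.2696 mol
Q = 0.2696 × 96500 = 26020 C
I = Q / t = 26020 / 6516 s = 3.99 A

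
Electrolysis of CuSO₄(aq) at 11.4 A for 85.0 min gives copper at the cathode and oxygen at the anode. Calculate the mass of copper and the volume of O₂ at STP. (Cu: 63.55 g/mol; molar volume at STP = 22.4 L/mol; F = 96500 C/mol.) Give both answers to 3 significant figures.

Q = 11.4 × 5100 = 58140 C; n(e⁻) = 58140 / 96500 = 0.6025 mol
Cathode: Cu²⁺ + 2e⁻ → Cu → n(Cu) = 0.6025/2 = 0.3013 mol → 19.1 g
Anode: 2H₂O → O₂ + 4H⁺ + 4e⁻ → n(O₂) = 0.6025/4 = 0.1506 mol → 3.37 L

19.1 g Cu; 3.37 L O₂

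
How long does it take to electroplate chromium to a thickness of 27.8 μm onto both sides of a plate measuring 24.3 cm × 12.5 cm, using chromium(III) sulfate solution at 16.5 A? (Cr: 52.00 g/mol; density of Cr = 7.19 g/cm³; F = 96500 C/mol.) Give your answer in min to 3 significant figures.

Plated area = 2 × 24.3 × 12.5 = 607.5 cm²
Volume = 607.5 × 27.8×10⁻⁴ cm = 1.689 cm³
m(Cr) = 1.689 × 7.19 = 12.14 g
n(Cr) = 12.14 / 52.00 = 0.2335 mol; n(e⁻) = 3 × 0.2335 = 0.7005 mol
Q = 0.7005 × 96500 = 67600 C
t = 67600 / 16.5 = 4097 s = 68.3 min

68.3 min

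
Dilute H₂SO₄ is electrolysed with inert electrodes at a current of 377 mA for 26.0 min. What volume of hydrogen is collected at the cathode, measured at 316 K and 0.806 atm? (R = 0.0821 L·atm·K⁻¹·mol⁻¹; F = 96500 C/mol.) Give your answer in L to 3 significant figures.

Q = 0.377 A × 1560 s = 588.1 C
n(e⁻) = 588.1 / 96500 = 0.006094 mol
2H⁺ + 2e⁻ → H₂, so n(H₂) = 0.006094 / 2 = 0.003047 mol
V = nRT/P = 0.003047 × 0.0821 × 316 / 0.806 = 0.09808 L

0.0981 L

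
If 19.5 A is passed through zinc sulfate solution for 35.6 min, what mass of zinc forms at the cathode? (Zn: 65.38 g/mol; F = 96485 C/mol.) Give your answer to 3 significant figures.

Q = 19.5 A × 2136 s = 41650 C
n(e⁻) = 41650 / 96485 = 0.4317 mol
Zn²⁺ + 2e⁻ → Zn, so n(Zn) = 0.4317 / 2 = 0.2159 mol
m = 0.2159 × 65.38 = 14.1 g

14.1 g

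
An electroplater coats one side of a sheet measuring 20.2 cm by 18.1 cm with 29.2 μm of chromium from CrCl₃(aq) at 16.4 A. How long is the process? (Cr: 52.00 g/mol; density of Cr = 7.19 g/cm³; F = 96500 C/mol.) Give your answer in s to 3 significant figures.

Plated area = 20.2 × 18.1 = 365.6 cm²
Volume = 365.6 × 29.2×10⁻⁴ cm = 1.068 cm³
m(Cr) = 1.068 × 7.19 = 7.679 g
n(Cr) = 7.679 / 52.00 = 0.1477 mol; n(e⁻) = 3 × 0.1477 = 0.4431 mol
Q = 0.4431 × 96500 = 42760 C
t = 42760 / 16.4 = 2607 s

2610 s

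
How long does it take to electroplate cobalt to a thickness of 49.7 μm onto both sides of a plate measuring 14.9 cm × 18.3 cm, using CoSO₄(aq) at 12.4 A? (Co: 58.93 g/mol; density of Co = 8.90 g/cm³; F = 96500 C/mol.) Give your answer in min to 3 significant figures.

106 min

Plated area = 2 × 14.9 × 18.3 = 545.3 cm²
Volume = 545.3 × 49.7×10⁻⁴ cm = 2.710 cm³
m(Co) = 2.710 × 8.90 = 24.12 g
n(Co) = 24.12 / 58.93 = 0.4093 mol; n(e⁻) = 2 × 0.4093 = 0.8186 mol
Q = 0.8186 × 96500 = 78990 C
t = 78990 / 12.4 = 6370 s = 106 min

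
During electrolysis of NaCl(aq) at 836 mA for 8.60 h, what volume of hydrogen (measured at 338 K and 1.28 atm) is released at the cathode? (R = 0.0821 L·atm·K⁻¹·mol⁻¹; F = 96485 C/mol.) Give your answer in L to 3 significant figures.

Q = It = 0.836 × 30960 = 25880 C
Moles of electrons = 25880 / 96485 = 0.2682 mol
2H⁺ + 2e⁻ → H₂, so n(H₂) = 0.2682 / 2 = 0.1341 mol
V = nRT/P = 0.1341 × 0.0821 × 338 / 1.28 = 2.907 L

2.91 L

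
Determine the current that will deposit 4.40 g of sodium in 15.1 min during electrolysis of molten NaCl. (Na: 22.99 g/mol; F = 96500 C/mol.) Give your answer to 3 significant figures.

n(Na) = 4.40 / 22.99 = 0.1914 mol
Na⁺ + e⁻ → Na, so n(e⁻) = 0.1914 mol
Q = 0.1914 × 96500 = 18470 C
I = Q / t = 18470 / 906 s = 20.4 A

20.4 A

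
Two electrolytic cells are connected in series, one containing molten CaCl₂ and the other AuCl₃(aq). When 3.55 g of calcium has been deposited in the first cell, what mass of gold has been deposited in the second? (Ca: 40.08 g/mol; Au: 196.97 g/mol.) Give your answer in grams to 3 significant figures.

11.6 g

n(Ca) = 3.55 / 40.08 = 0.08857 mol
Ca²⁺ + 2e⁻ → Ca, so n(e⁻) = 2 × 0.08857 = 0.1771 mol
Since the cells are in series, n(e⁻) in the Au cell is also 0.1771 mol.
Au³⁺ + 3e⁻ → Au, so n(Au) = 0.1771 / 3 = 0.05903 mol
m(Au) = 0.05903 × 196.97 = 11.6 g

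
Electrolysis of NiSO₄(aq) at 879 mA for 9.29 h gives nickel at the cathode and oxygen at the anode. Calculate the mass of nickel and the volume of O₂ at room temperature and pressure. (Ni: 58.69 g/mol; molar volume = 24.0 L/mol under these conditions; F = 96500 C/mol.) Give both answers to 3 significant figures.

8.94 g Ni; 1.83 L O₂

Q = 0.879 × 33444 = 29400 C; n(e⁻) = 29400 / 96500 = 0.3047 mol
Cathode: Ni²⁺ + 2e⁻ → Ni → n(Ni) = 0.3047/2 = 0.1524 mol → 8.94 g
Anode: 2H₂O → O₂ + 4H⁺ + 4e⁻ → n(O₂) = 0.3047/4 = 0.07618 mol → 1.83 L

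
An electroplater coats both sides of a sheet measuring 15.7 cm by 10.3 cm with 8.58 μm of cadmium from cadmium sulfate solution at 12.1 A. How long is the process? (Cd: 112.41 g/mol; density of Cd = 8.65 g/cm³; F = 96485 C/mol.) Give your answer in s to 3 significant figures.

Plated area = 2 × 15.7 × 10.3 = 323.4 cm²
Volume = 323.4 × 8.58×10⁻⁴ cm = 0.2775 cm³
m(Cd) = 0.2775 × 8.65 = 2.400 g
n(Cd) = 2.400 / 112.41 = 0.02135 mol; n(e⁻) = 2 × 0.02135 = 0.04270 mol
Q = 0.04270 × 96485 = 4120 C
t = 4120 / 12.1 = 340.5 s

341 s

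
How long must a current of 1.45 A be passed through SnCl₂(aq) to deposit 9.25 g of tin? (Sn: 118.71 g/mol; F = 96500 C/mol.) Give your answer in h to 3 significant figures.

n(Sn) = 9.25 / 118.71 = 0.07792 mol
Sn²⁺ + 2e⁻ → Sn, so n(e⁻) = 2 × 0.07792 = 0.1558 mol
Q = 0.1558 × 96500 = 15030 C
t = Q / I = 15030 / 1.45 = 10370 s = 2.88 h

2.88 h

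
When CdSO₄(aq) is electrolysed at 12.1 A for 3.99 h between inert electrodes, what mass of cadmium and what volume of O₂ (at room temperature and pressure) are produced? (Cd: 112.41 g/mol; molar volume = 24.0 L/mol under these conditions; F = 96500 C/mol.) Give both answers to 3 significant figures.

101 g Cd; 10.8 L O₂

Q = 12.1 × 14364 = 1.738×10^5 C; n(e⁻) = 1.738×10^5 / 96500 = 1.801 mol
Cathode: Cd²⁺ + 2e⁻ → Cd → n(Cd) = 1.801/2 = 0.9005 mol → 101 g
Anode: 2H₂O → O₂ + 4H⁺ + 4e⁻ → n(O₂) = 1.801/4 = 0.4503 mol → 10.8 L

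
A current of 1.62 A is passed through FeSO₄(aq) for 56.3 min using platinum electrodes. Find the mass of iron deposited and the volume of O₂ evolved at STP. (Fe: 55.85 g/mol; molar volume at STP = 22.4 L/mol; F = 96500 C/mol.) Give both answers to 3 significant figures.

1.58 g Fe; 0.318 L O₂

Q = 1.62 × 3378 = 5472 C; n(e⁻) = 5472 / 96500 = 0.05670 mol
Cathode: Fe²⁺ + 2e⁻ → Fe → n(Fe) = 0.05670/2 = 0.02835 mol → 1.58 g
Anode: 2H₂O → O₂ + 4H⁺ + 4e⁻ → n(O₂) = 0.05670/4 = 0.01418 mol → 0.318 L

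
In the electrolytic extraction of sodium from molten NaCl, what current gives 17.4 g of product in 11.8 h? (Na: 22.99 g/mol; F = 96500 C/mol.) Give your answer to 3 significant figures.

1.72 A

n(Na) = 17.4 / 22.99 = 0.7569 mol
Na⁺ + e⁻ → Na, so n(e⁻) = 0.7569 mol
Q = 0.7569 × 96500 = 73040 C
I = Q / t = 73040 / 42480 s = 1.72 A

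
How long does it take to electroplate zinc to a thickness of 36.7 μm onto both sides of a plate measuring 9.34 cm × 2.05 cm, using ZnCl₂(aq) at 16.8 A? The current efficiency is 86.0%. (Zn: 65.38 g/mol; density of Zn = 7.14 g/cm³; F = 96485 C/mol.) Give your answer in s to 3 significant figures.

205 s

Plated area = 2 × 9.34 × 2.05 = 38.29 cm²
Volume = 38.29 × 36.7×10⁻⁴ cm = 0.1405 cm³
m(Zn) = 0.1405 × 7.14 = 1.003 g
n(Zn) = 1.003 / 65.38 = 0.01534 mol; n(e⁻) = 2 × 0.01534 = 0.03068 mol
Q = 0.03068 × 96485 / 0.860 = 3442 C
t = 3442 / 16.8 = 204.9 s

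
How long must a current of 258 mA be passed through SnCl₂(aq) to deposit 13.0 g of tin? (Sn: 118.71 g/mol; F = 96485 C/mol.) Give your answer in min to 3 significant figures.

n(Sn) = 13.0 / 118.71 = 0.1095 mol
Sn²⁺ + 2e⁻ → Sn, so n(e⁻) = 2 × 0.1095 = 0.2190 mol
Q = 0.2190 × 96485 = 21130 C
t = Q / I = 21130 / 0.258 = 81900 s = 1370 min

1370 min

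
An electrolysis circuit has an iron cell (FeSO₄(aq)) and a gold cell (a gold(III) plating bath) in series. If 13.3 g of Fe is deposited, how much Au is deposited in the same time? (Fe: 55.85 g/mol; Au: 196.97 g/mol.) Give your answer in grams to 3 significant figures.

n(Fe) = 13.3 / 55.85 = 0.2381 mol
Fe²⁺ + 2e⁻ → Fe, so n(e⁻) = 2 × 0.2381 = 0.4762 mol
In series, the same 0.4762 mol of electrons flows through the second cell.
Au³⁺ + 3e⁻ → Au, so n(Au) = 0.4762 / 3 = 0.1587 mol
m(Au) = 0.1587 × 196.97 = 31.3 g

31.3 g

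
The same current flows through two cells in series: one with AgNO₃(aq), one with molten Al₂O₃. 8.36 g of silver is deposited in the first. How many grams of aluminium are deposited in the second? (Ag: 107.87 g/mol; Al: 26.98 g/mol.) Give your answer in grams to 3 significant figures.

0.697 g

n(Ag) = 8.36 / 107.87 = 0.07750 mol
Ag⁺ + e⁻ → Ag, so n(e⁻) = 0.07750 mol
In series, the same 0.07750 mol of electrons flows through the second cell.
Al³⁺ + 3e⁻ → Al, so n(Al) = 0.07750 / 3 = 0.02583 mol
m(Al) = 0.02583 × 26.98 = 0.697 g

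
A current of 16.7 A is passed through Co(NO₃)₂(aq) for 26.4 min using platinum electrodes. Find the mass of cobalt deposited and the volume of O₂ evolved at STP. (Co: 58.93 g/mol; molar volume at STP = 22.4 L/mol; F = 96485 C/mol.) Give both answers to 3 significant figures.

8.08 g Co; 1.54 L O₂

Q = 16.7 × 1584 = 26450 C; n(e⁻) = 26450 / 96485 = 0.2741 mol
Cathode: Co²⁺ + 2e⁻ → Co → n(Co) = 0.2741/2 = 0.1371 mol → 8.08 g
Anode: 2H₂O → O₂ + 4H⁺ + 4e⁻ → n(O₂) = 0.2741/4 = 0.06853 mol → 1.54 L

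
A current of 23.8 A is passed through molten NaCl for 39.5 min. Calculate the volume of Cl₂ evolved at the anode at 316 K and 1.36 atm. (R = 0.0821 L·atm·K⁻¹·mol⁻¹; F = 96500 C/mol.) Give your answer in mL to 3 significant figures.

Q = It = 23.8 × 2370 = 56410 C
Moles of electrons = 56410 / 96500 = 0.5846 mol
2Cl⁻ → Cl₂ + 2e⁻, so n(Cl₂) = 0.5846 / 2 = 0.2923 mol
V = nRT/P = 0.2923 × 0.0821 × 316 / 1.36 = 5.576 L
= 5580 mL

5580 mL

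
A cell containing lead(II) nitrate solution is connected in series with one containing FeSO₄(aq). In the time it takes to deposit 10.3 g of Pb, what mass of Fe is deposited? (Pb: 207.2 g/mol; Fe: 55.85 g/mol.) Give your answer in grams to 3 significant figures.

2.78 g

n(Pb) = 10.3 / 207.2 = 0.04971 mol
Pb²⁺ + 2e⁻ → Pb, so n(e⁻) = 2 × 0.04971 = 0.09942 mol
The cells are in series, so the same charge (and hence the same n(e⁻) = 0.09942 mol) passes through both.
Fe²⁺ + 2e⁻ → Fe, so n(Fe) = 0.09942 / 2 = 0.04971 mol
m(Fe) = 0.04971 × 55.85 = 2.78 g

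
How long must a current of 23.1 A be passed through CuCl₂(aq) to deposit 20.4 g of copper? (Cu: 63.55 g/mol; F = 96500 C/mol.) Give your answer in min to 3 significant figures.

n(Cu) = 20.4 / 63.55 = 0.3210 mol
Cu²⁺ + 2e⁻ → Cu, so n(e⁻) = 2 × 0.3210 = 0.6420 mol
Q = 0.6420 × 96500 = 61950 C
t = Q / I = 61950 / 23.1 = 2682 s = 44.7 min

44.7 min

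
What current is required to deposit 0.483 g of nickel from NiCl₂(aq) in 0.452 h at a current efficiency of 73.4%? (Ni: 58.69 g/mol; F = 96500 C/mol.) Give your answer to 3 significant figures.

1.33 A

n(Ni) = 0.483 / 58.69 = 0.008230 mol
Ni²⁺ + 2e⁻ → Ni, so n(e⁻) = 2 × 0.008230 = 0.01646 mol
Q = 0.01646 × 96500 / 0.734 = 2164 C
I = Q / t = 2164 / 1627.2 s = 1.33 A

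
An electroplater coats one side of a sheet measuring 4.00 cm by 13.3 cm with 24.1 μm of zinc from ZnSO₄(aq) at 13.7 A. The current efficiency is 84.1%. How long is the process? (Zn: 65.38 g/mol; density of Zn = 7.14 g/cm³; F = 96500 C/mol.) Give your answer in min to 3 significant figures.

Plated area = 4.00 × 13.3 = 53.20 cm²
Volume = 53.20 × 24.1×10⁻⁴ cm = 0.1282 cm³
m(Zn) = 0.1282 × 7.14 = 0.9153 g
n(Zn) = 0.9153 / 65.38 = 0.01400 mol; n(e⁻) = 2 × 0.01400 = 0.02800 mol
Q = 0.02800 × 96500 / 0.841 = 3213 C
t = 3213 / 13.7 = 234.5 s = 3.91 min

3.91 min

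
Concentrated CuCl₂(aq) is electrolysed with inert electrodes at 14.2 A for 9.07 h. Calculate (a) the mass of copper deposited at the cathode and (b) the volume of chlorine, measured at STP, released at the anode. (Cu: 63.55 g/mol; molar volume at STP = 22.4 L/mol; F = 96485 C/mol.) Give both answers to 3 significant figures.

Q = 14.2 × 32652 = 4.637×10^5 C; n(e⁻) = 4.637×10^5 / 96485 = 4.806 mol
Cathode: Cu²⁺ + 2e⁻ → Cu → n(Cu) = 4.806/2 = 2.403 mol → 153 g
Anode: 2Cl⁻ → Cl₂ + 2e⁻ → n(Cl₂) = 4.806/2 = 2.403 mol → 53.8 L

153 g Cu; 53.8 L Cl₂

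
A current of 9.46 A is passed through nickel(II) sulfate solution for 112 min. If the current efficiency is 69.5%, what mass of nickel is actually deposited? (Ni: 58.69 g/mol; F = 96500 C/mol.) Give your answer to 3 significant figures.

13.4 g

Q = 9.46 × 6720 = 63570 C
n(e⁻) = 63570 / 96500 = 0.6588 mol
Ni²⁺ + 2e⁻ → Ni, so theoretical m(Ni) = 0.3294 × 58.69 = 19.33 g
Actual mass = 69.5% × 19.33 = 13.4 g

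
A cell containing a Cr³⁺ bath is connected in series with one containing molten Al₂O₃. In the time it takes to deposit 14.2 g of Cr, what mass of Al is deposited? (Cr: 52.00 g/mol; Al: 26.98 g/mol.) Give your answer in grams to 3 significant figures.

n(Cr) = 14.2 / 52.00 = 0.2731 mol
Cr³⁺ + 3e⁻ → Cr, so n(e⁻) = 3 × 0.2731 = 0.8193 mol
The cells are in series, so the same charge (and hence the same n(e⁻) = 0.8193 mol) passes through both.
Al³⁺ + 3e⁻ → Al, so n(Al) = 0.8193 / 3 = 0.2731 mol
m(Al) = 0.2731 × 26.98 = 7.37 g

7.37 g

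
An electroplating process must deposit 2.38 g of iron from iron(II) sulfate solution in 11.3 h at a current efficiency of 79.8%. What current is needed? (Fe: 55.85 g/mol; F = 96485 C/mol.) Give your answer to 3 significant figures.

0.253 A

n(Fe) = 2.38 / 55.85 = 0.04261 mol
Fe²⁺ + 2e⁻ → Fe, so n(e⁻) = 2 × 0.04261 = 0.08522 mol
Q = 0.08522 × 96485 / 0.798 = 10300 C
I = Q / t = 10300 / 40680 s = 0.253 A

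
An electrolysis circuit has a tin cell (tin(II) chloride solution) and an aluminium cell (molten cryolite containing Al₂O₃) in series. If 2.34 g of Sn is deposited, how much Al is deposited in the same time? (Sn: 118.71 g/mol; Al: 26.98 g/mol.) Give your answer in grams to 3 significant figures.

n(Sn) = 2.34 / 118.71 = 0.01971 mol
Sn²⁺ + 2e⁻ → Sn, so n(e⁻) = 2 × 0.01971 = 0.03942 mol
In series, the same 0.03942 mol of electrons flows through the second cell.
Al³⁺ + 3e⁻ → Al, so n(Al) = 0.03942 / 3 = 0.01314 mol
m(Al) = 0.01314 × 26.98 = 0.355 g

0.355 g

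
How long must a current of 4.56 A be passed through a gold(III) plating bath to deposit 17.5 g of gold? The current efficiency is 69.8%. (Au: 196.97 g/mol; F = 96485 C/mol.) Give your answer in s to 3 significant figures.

n(Au) = 17.5 / 196.97 = 0.08885 mol
Au³⁺ + 3e⁻ → Au, so n(e⁻) = 3 × 0.08885 = 0.2666 mol
Q = 0.2666 × 96485 / 0.698 = 36850 C
t = Q / I = 36850 / 4.56 = 8081 s

8080 s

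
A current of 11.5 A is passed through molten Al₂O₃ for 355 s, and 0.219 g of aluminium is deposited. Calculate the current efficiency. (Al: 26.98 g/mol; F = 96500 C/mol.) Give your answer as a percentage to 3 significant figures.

Q = 11.5 × 355 = 4083 C
n(e⁻) = 4083 / 96500 = 0.04231 mol
Al³⁺ + 3e⁻ → Al, so theoretical n(Al) = 0.01410 mol → 0.3804 g
Efficiency = 0.219 / 0.3804 = 0.5757 = 57.6%

57.6%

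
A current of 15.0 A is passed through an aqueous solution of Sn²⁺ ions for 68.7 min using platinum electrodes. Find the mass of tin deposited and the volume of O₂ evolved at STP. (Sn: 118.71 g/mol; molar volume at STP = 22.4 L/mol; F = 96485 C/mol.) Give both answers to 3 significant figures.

Q = 15.0 × 4122 = 61830 C; n(e⁻) = 61830 / 96485 = 0.6408 mol
Cathode: Sn²⁺ + 2e⁻ → Sn → n(Sn) = 0.6408/2 = 0.3204 mol → 38.0 g
Anode: 2H₂O → O₂ + 4H⁺ + 4e⁻ → n(O₂) = 0.6408/4 = 0.1602 mol → 3.59 L

38.0 g Sn; 3.59 L O₂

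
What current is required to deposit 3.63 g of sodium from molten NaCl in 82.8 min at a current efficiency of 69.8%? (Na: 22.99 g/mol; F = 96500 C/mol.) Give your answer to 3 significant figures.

n(Na) = 3.63 / 22.99 = 0.1579 mol
Na⁺ + e⁻ → Na, so n(e⁻) = 0.1579 mol
Q = 0.1579 × 96500 / 0.698 = 21830 C
I = Q / t = 21830 / 4968 s = 4.39 A

4.39 A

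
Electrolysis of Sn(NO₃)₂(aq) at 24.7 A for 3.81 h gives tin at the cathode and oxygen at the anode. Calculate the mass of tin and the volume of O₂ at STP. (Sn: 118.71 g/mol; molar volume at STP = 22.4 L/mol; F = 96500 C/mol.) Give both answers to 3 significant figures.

Q = 24.7 × 13716 = 3.388×10^5 C; n(e⁻) = 3.388×10^5 / 96500 = 3.511 mol
Cathode: Sn²⁺ + 2e⁻ → Sn → n(Sn) = 3.511/2 = 1.756 mol → 208 g
Anode: 2H₂O → O₂ + 4H⁺ + 4e⁻ → n(O₂) = 3.511/4 = 0.8778 mol → 19.7 L

208 g Sn; 19.7 L O₂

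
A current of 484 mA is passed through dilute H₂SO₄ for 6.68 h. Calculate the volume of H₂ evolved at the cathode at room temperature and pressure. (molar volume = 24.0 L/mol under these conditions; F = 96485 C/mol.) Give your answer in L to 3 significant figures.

Charge passed = 0.484 × 24048 = 11640 C
Moles of electrons = 11640 / 96485 = 0.1206 mol
2H⁺ + 2e⁻ → H₂, so n(H₂) = 0.1206 / 2 = 0.06030 mol
V = 0.06030 × 24.0 = 1.447 L

1.45 L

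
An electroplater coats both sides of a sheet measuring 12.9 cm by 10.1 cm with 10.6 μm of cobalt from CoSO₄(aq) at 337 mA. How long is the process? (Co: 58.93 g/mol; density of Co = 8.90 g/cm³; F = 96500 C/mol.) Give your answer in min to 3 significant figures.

398 min

Plated area = 2 × 12.9 × 10.1 = 260.6 cm²
Volume = 260.6 × 10.6×10⁻⁴ cm = 0.2762 cm³
m(Co) = 0.2762 × 8.90 = 2.458 g
n(Co) = 2.458 / 58.93 = 0.04171 mol; n(e⁻) = 2 × 0.04171 = 0.08342 mol
Q = 0.08342 × 96500 = 8050 C
t = 8050 / 0.337 = 23890 s = 398 min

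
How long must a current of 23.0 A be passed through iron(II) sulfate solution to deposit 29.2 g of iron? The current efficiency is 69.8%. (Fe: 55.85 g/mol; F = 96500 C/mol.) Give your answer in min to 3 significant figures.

105 min

n(Fe) = 29.2 / 55.85 = 0.5228 mol
Fe²⁺ + 2e⁻ → Fe, so n(e⁻) = 2 × 0.5228 = 1.046 mol
Q = 1.046 × 96500 / 0.698 = 1.446×10^5 C
t = Q / I = 1.446×10^5 / 23.0 = 6287 s = 105 min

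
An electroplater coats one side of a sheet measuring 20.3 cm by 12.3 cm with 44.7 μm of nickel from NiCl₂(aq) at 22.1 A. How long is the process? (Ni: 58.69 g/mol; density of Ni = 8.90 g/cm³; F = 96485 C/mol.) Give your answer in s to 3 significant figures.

1480 s

Plated area = 20.3 × 12.3 = 249.7 cm²
Volume = 249.7 × 44.7×10⁻⁴ cm = 1.116 cm³
m(Ni) = 1.116 × 8.90 = 9.932 g
n(Ni) = 9.932 / 58.69 = 0.1692 mol; n(e⁻) = 2 × 0.1692 = 0.3384 mol
Q = 0.3384 × 96485 = 32650 C
t = 32650 / 22.1 = 1477 s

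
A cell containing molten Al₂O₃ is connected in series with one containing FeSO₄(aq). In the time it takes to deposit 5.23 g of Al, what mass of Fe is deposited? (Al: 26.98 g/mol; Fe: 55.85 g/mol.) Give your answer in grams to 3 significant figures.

16.2 g

n(Al) = 5.23 / 26.98 = 0.1938 mol
Al³⁺ + 3e⁻ → Al, so n(e⁻) = 3 × 0.1938 = 0.5814 mol
Same current for the same time ⇒ same n(e⁻) = 0.5814 mol in both cells.
Fe²⁺ + 2e⁻ → Fe, so n(Fe) = 0.5814 / 2 = 0.2907 mol
m(Fe) = 0.2907 × 55.85 = 16.2 g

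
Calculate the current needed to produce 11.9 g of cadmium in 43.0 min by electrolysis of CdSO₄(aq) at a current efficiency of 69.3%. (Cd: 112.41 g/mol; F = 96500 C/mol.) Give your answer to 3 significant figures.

n(Cd) = 11.9 / 112.41 = 0.1059 mol
Cd²⁺ + 2e⁻ → Cd, so n(e⁻) = 2 × 0.1059 = 0.2118 mol
Q = 0.2118 × 96500 / 0.693 = 29490 C
I = Q / t = 29490 / 2580 s = 11.4 A

11.4 A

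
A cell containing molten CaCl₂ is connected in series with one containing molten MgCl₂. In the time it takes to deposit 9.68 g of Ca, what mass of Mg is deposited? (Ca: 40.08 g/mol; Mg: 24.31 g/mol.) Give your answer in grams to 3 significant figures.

5.87 g

n(Ca) = 9.68 / 40.08 = 0.2415 mol
Ca²⁺ + 2e⁻ → Ca, so n(e⁻) = 2 × 0.2415 = 0.4830 mol
In series, the same 0.4830 mol of electrons flows through the second cell.
Mg²⁺ + 2e⁻ → Mg, so n(Mg) = 0.4830 / 2 = 0.2415 mol
m(Mg) = 0.2415 × 24.31 = 5.87 g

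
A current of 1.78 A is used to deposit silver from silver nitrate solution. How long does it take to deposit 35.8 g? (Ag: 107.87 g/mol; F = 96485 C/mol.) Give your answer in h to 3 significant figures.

n(Ag) = 35.8 / 107.87 = 0.3319 mol
Ag⁺ + e⁻ → Ag, so n(e⁻) = 0.3319 mol
Q = 0.3319 × 96485 = 32020 C
t = Q / I = 32020 / 1.78 = 17990 s = 5.00 h

5.00 h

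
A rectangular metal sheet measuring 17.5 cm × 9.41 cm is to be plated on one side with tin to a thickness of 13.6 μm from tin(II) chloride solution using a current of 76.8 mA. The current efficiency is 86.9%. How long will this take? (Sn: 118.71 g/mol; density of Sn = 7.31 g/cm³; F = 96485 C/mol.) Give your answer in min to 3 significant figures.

665 min

Plated area = 17.5 × 9.41 = 164.7 cm²
Volume = 164.7 × 13.6×10⁻⁴ cm = 0.2240 cm³
m(Sn) = 0.2240 × 7.31 = 1.637 g
n(Sn) = 1.637 / 118.71 = 0.01379 mol; n(e⁻) = 2 × 0.01379 = 0.02758 mol
Q = 0.02758 × 96485 / 0.869 = 3062 C
t = 3062 / 0.0768 = 39870 s = 665 min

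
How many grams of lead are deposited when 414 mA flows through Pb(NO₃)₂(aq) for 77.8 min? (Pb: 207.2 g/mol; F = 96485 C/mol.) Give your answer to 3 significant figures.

2.08 g

Q = It = 0.414 × 4668 = 1933 C
n(e⁻) = Q/F = 1933/96485 = 0.02003 mol
Pb²⁺ + 2e⁻ → Pb, so n(Pb) = 0.02003 / 2 = 0.01002 mol
m = 0.01002 × 207.2 = 2.08 g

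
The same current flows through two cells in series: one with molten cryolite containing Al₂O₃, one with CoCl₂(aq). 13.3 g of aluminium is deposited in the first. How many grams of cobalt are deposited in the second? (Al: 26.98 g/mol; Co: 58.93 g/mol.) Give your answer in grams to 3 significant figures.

n(Al) = 13.3 / 26.98 = 0.4930 mol
Al³⁺ + 3e⁻ → Al, so n(e⁻) = 3 × 0.4930 = 1.479 mol
In series, the same 1.479 mol of electrons flows through the second cell.
Co²⁺ + 2e⁻ → Co, so n(Co) = 1.479 / 2 = 0.7395 mol
m(Co) = 0.7395 × 58.93 = 43.6 g

43.6 g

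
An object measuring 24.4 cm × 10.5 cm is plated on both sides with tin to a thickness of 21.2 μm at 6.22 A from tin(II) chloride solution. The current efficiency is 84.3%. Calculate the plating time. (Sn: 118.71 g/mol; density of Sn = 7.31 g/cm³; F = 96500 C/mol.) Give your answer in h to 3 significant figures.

0.684 h

Plated area = 2 × 24.4 × 10.5 = 512.4 cm²
Volume = 512.4 × 21.2×10⁻⁴ cm = 1.086 cm³
m(Sn) = 1.086 × 7.31 = 7.939 g
n(Sn) = 7.939 / 118.71 = 0.06688 mol; n(e⁻) = 2 × 0.06688 = 0.1338 mol
Q = 0.1338 × 96500 / 0.843 = 15320 C
t = 15320 / 6.22 = 2463 s = 0.684 h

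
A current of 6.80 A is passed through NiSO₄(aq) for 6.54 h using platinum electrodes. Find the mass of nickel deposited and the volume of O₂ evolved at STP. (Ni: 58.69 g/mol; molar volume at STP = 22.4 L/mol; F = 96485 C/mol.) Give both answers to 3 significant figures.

Q = 6.80 × 23544 = 1.601×10^5 C; n(e⁻) = 1.601×10^5 / 96485 = 1.659 mol
Cathode: Ni²⁺ + 2e⁻ → Ni → n(Ni) = 1.659/2 = 0.8295 mol → 48.7 g
Anode: 2H₂O → O₂ + 4H⁺ + 4e⁻ → n(O₂) = 1.659/4 = 0.4148 mol → 9.29 L

48.7 g Ni; 9.29 L O₂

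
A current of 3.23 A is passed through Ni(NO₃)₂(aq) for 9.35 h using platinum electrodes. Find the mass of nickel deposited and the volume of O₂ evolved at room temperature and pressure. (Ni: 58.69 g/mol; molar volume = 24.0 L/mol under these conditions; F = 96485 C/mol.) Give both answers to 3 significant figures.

Q = 3.23 × 33660 = 1.087×10^5 C; n(e⁻) = 1.087×10^5 / 96485 = 1.127 mol
Cathode: Ni²⁺ + 2e⁻ → Ni → n(Ni) = 1.127/2 = 0.5635 mol → 33.1 g
Anode: 2H₂O → O₂ + 4H⁺ + 4e⁻ → n(O₂) = 1.127/4 = 0.2818 mol → 6.76 L

33.1 g Ni; 6.76 L O₂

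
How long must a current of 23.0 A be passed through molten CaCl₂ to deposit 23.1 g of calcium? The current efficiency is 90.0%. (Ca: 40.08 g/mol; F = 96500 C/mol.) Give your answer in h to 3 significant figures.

n(Ca) = 23.1 / 40.08 = 0.5763 mol
Ca²⁺ + 2e⁻ → Ca, so n(e⁻) = 2 × 0.5763 = 1.153 mol
Q = 1.153 × 96500 / 0.900 = 1.236×10^5 C
t = Q / I = 1.236×10^5 / 23.0 = 5374 s = 1.49 h

1.49 h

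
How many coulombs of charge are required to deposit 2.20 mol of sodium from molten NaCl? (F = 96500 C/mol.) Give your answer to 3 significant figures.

2.12×10^5 C

Na⁺ + e⁻ → Na, so n(e⁻) = 1 × 2.20 = 2.200 mol
Q = 2.200 × 96500 = 2.123×10^5 C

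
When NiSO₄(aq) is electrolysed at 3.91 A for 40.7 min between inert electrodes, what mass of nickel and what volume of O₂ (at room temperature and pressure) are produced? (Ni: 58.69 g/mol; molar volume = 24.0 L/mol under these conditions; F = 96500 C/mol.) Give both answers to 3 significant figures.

Q = 3.91 × 2442 = 9548 C; n(e⁻) = 9548 / 96500 = 0.09894 mol
Cathode: Ni²⁺ + 2e⁻ → Ni → n(Ni) = 0.09894/2 = 0.04947 mol → 2.90 g
Anode: 2H₂O → O₂ + 4H⁺ + 4e⁻ → n(O₂) = 0.09894/4 = 0.02474 mol → 0.594 L

2.90 g Ni; 0.594 L O₂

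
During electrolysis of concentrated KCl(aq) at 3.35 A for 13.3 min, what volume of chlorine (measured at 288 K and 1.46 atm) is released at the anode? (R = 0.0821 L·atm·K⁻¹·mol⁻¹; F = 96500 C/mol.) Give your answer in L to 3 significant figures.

Q = It = 3.35 × 798 = 2673 C
Moles of electrons = 2673 / 96500 = 0.02770 mol
2Cl⁻ → Cl₂ + 2e⁻, so n(Cl₂) = 0.02770 / 2 = 0.01385 mol
V = nRT/P = 0.01385 × 0.0821 × 288 / 1.46 = 0.2243 L

0.224 L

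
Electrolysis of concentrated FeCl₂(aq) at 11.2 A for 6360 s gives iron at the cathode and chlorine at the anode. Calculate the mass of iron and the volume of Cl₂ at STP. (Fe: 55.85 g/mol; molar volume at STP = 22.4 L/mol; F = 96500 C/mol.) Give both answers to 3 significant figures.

20.6 g Fe; 8.27 L Cl₂

Q = 11.2 × 6360 = 71230 C; n(e⁻) = 71230 / 96500 = 0.7381 mol
Cathode: Fe²⁺ + 2e⁻ → Fe → n(Fe) = 0.7381/2 = 0.3691 mol → 20.6 g
Anode: 2Cl⁻ → Cl₂ + 2e⁻ → n(Cl₂) = 0.7381/2 = 0.3691 mol → 8.27 L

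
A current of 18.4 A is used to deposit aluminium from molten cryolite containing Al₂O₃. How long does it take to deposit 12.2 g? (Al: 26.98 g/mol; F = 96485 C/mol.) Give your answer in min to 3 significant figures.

119 min

n(Al) = 12.2 / 26.98 = 0.4522 mol
Al³⁺ + 3e⁻ → Al, so n(e⁻) = 3 × 0.4522 = 1.357 mol
Q = 1.357 × 96485 = 1.309×10^5 C
t = Q / I = 1.309×10^5 / 18.4 = 7114 s = 119 min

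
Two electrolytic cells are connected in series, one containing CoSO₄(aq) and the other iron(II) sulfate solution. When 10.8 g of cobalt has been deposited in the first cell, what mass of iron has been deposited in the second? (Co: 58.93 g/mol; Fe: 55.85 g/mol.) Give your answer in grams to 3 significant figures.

n(Co) = 10.8 / 58.93 = 0.1833 mol
Co²⁺ + 2e⁻ → Co, so n(e⁻) = 2 × 0.1833 = 0.3666 mol
Since the cells are in series, n(e⁻) in the Fe cell is also 0.3666 mol.
Fe²⁺ + 2e⁻ → Fe, so n(Fe) = 0.3666 / 2 = 0.1833 mol
m(Fe) = 0.1833 × 55.85 = 10.2 g

10.2 g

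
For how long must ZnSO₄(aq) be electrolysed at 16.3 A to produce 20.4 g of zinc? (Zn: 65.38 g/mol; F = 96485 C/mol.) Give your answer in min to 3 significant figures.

61.6 min

n(Zn) = 20.4 / 65.38 = 0.3120 mol
Zn²⁺ + 2e⁻ → Zn, so n(e⁻) = 2 × 0.3120 = 0.6240 mol
Q = 0.6240 × 96485 = 60210 C
t = Q / I = 60210 / 16.3 = 3694 s = 61.6 min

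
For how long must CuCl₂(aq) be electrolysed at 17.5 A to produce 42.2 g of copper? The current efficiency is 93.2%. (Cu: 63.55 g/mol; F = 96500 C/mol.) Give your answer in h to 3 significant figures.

2.18 h

n(Cu) = 42.2 / 63.55 = 0.6640 mol
Cu²⁺ + 2e⁻ → Cu, so n(e⁻) = 2 × 0.6640 = 1.328 mol
Q = 1.328 × 96500 / 0.932 = 1.375×10^5 C
t = Q / I = 1.375×10^5 / 17.5 = 7857 s = 2.18 h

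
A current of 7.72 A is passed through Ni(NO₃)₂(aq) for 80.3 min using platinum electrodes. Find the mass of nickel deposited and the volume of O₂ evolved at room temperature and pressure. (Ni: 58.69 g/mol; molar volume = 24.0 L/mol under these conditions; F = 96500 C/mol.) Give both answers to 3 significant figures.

Q = 7.72 × 4818 = 37190 C; n(e⁻) = 37190 / 96500 = 0.3854 mol
Cathode: Ni²⁺ + 2e⁻ → Ni → n(Ni) = 0.3854/2 = 0.1927 mol → 11.3 g
Anode: 2H₂O → O₂ + 4H⁺ + 4e⁻ → n(O₂) = 0.3854/4 = 0.09635 mol → 2.31 L

11.3 g Ni; 2.31 L O₂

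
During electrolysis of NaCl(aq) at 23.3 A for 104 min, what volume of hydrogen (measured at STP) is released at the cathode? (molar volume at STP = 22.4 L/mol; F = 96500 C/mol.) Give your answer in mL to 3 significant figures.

16900 mL

Charge passed = 23.3 × 6240 = 1.454×10^5 C
n(e⁻) = 1.454×10^5 / 96500 = 1.507 mol
2H⁺ + 2e⁻ → H₂, so n(H₂) = 1.507 / 2 = 0.7535 mol
V = 0.7535 × 22.4 = 16.88 L
= 16900 mL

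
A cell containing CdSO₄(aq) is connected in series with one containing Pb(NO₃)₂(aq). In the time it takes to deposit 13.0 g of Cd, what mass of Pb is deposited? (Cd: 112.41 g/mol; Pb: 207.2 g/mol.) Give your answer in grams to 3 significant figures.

n(Cd) = 13.0 / 112.41 = 0.1156 mol
Cd²⁺ + 2e⁻ → Cd, so n(e⁻) = 2 × 0.1156 = 0.2312 mol
The cells are in series, so the same charge (and hence the same n(e⁻) = 0.2312 mol) passes through both.
Pb²⁺ + 2e⁻ → Pb, so n(Pb) = 0.2312 / 2 = 0.1156 mol
m(Pb) = 0.1156 × 207.2 = 24.0 g

24.0 g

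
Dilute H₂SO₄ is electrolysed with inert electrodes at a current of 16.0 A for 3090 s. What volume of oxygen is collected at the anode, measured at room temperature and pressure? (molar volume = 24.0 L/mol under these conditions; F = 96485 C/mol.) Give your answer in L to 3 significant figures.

3.07 L

Q = It = 16.0 × 3090 = 49440 C
n(e⁻) = Q/F = 49440/96485 = 0.5124 mol
2H₂O → O₂ + 4H⁺ + 4e⁻, so n(O₂) = 0.5124 / 4 = 0.1281 mol
V = 0.1281 × 24.0 = 3.074 L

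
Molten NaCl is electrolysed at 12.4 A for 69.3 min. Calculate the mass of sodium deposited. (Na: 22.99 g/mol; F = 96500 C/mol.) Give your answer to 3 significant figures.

Charge passed = 12.4 × 4158 = 51560 C
n(e⁻) = Q/F = 51560/96500 = 0.5343 mol
Na⁺ + e⁻ → Na, so n(Na) = 0.5343 mol
m = 0.5343 × 22.99 = 12.3 g

12.3 g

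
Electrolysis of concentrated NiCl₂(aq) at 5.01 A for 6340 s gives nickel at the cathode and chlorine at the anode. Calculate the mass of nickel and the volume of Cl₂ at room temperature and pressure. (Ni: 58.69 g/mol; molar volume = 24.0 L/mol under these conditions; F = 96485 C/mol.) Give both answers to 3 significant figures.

Q = 5.01 × 6340 = 31760 C; n(e⁻) = 31760 / 96485 = 0.3292 mol
Cathode: Ni²⁺ + 2e⁻ → Ni → n(Ni) = 0.3292/2 = 0.1646 mol → 9.66 g
Anode: 2Cl⁻ → Cl₂ + 2e⁻ → n(Cl₂) = 0.3292/2 = 0.1646 mol → 3.95 L

9.66 g Ni; 3.95 L Cl₂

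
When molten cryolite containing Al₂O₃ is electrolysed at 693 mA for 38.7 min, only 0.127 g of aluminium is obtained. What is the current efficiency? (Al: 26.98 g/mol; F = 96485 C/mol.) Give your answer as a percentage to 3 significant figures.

Q = 0.693 × 2322 = 1609 C
n(e⁻) = 1609 / 96485 = 0.01668 mol
Al³⁺ + 3e⁻ → Al, so theoretical n(Al) = 0.005560 mol → 0.1500 g
Efficiency = 0.127 / 0.1500 = 0.8467 = 84.7%

84.7%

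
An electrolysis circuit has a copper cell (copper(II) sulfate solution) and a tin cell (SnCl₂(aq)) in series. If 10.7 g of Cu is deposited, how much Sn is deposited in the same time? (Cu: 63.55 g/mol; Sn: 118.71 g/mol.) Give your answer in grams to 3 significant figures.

20.0 g

n(Cu) = 10.7 / 63.55 = 0.1684 mol
Cu²⁺ + 2e⁻ → Cu, so n(e⁻) = 2 × 0.1684 = 0.3368 mol
Since the cells are in series, n(e⁻) in the Sn cell is also 0.3368 mol.
Sn²⁺ + 2e⁻ → Sn, so n(Sn) = 0.3368 / 2 = 0.1684 mol
m(Sn) = 0.1684 × 118.71 = 20.0 g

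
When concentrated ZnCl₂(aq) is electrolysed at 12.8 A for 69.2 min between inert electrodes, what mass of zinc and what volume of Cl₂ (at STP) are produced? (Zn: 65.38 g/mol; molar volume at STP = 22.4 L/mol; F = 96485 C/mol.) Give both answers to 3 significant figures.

18.0 g Zn; 6.17 L Cl₂

Q = 12.8 × 4152 = 53150 C; n(e⁻) = 53150 / 96485 = 0.5509 mol
Cathode: Zn²⁺ + 2e⁻ → Zn → n(Zn) = 0.5509/2 = 0.2755 mol → 18.0 g
Anode: 2Cl⁻ → Cl₂ + 2e⁻ → n(Cl₂) = 0.5509/2 = 0.2755 mol → 6.17 L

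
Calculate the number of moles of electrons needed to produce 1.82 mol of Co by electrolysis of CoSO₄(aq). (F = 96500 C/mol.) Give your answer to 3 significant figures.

Co²⁺ + 2e⁻ → Co, so n(e⁻) = 2 × 1.82 = 3.640 mol

3.64 mol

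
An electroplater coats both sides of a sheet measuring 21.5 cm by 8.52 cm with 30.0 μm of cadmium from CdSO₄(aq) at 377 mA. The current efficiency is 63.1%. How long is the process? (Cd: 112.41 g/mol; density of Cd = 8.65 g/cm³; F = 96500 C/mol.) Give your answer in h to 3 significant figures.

19.1 h

Plated area = 2 × 21.5 × 8.52 = 366.4 cm²
Volume = 366.4 × 30.0×10⁻⁴ cm = 1.099 cm³
m(Cd) = 1.099 × 8.65 = 9.506 g
n(Cd) = 9.506 / 112.41 = 0.08457 mol; n(e⁻) = 2 × 0.08457 = 0.1691 mol
Q = 0.1691 × 96500 / 0.631 = 25860 C
t = 25860 / 0.377 = 68590 s = 19.1 h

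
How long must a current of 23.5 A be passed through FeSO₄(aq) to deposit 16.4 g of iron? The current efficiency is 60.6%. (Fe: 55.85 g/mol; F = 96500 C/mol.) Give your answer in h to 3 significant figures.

1.11 h

n(Fe) = 16.4 / 55.85 = 0.2936 mol
Fe²⁺ + 2e⁻ → Fe, so n(e⁻) = 2 × 0.2936 = 0.5872 mol
Q = 0.5872 × 96500 / 0.606 = 93510 C
t = Q / I = 93510 / 23.5 = 3979 s = 1.11 h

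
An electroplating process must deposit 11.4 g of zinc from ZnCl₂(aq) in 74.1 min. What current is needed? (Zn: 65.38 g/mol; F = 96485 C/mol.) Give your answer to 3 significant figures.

7.57 A

n(Zn) = 11.4 / 65.38 = 0.1744 mol
Zn²⁺ + 2e⁻ → Zn, so n(e⁻) = 2 × 0.1744 = 0.3488 mol
Q = 0.3488 × 96485 = 33650 C
I = Q / t = 33650 / 4446 s = 7.57 A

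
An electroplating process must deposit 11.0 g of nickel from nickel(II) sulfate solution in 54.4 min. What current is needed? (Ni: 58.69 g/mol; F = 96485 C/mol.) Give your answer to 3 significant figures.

11.1 A

n(Ni) = 11.0 / 58.69 = 0.1874 mol
Ni²⁺ + 2e⁻ → Ni, so n(e⁻) = 2 × 0.1874 = 0.3748 mol
Q = 0.3748 × 96485 = 36160 C
I = Q / t = 36160 / 3264 s = 11.1 A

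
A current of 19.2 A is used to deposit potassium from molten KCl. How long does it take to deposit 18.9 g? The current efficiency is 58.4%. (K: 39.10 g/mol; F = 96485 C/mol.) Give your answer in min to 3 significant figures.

69.3 min

n(K) = 18.9 / 39.10 = 0.4834 mol
K⁺ + e⁻ → K, so n(e⁻) = 0.4834 mol
Q = 0.4834 × 96485 / 0.584 = 79860 C
t = Q / I = 79860 / 19.2 = 4159 s = 69.3 min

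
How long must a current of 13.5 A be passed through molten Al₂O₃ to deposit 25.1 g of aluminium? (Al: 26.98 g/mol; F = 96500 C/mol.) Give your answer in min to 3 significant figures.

333 min

n(Al) = 25.1 / 26.98 = 0.9303 mol
Al³⁺ + 3e⁻ → Al, so n(e⁻) = 3 × 0.9303 = 2.791 mol
Q = 2.791 × 96500 = 2.693×10^5 C
t = Q / I = 2.693×10^5 / 13.5 = 19950 s = 333 min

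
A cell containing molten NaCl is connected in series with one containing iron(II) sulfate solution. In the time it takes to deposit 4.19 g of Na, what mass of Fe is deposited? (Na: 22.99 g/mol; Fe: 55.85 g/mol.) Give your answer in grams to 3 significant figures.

n(Na) = 4.19 / 22.99 = 0.1823 mol
Na⁺ + e⁻ → Na, so n(e⁻) = 0.1823 mol
In series, the same 0.1823 mol of electrons flows through the second cell.
Fe²⁺ + 2e⁻ → Fe, so n(Fe) = 0.1823 / 2 = 0.09115 mol
m(Fe) = 0.09115 × 55.85 = 5.09 g

5.09 g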